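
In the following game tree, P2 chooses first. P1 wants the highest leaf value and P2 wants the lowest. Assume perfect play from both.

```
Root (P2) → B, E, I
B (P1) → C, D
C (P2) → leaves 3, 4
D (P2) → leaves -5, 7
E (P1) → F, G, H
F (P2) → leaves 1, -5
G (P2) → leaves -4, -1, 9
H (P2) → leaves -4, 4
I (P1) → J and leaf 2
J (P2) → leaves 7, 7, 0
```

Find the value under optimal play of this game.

C (P2): min(3, 4) = 3
D (P2): min(-5, 7) = -5
B (P1): max(3, -5) = 3
F (P2): min(1, -5) = -5
G (P2): min(-4, -1, 9) = -4
H (P2): min(-4, 4) = -4
E (P1): max(-5, -4, -4) = -4
J (P2): min(7, 7, 0) = 0
I (P1): max(0, 2) = 2
Root (P2): min(3, -4, 2) = -4

-4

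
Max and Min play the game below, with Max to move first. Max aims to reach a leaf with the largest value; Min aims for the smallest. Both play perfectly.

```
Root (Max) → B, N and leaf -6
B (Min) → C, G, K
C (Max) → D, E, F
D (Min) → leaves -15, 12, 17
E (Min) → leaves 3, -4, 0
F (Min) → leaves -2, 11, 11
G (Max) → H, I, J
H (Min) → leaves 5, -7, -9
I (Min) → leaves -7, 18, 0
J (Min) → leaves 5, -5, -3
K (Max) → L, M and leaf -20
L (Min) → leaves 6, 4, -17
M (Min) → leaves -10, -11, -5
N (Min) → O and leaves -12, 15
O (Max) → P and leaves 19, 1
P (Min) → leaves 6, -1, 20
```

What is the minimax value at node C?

D: min(-15, 12, 17) = -15
E: min(3, -4, 0) = -4
F: min(-2, 11, 11) = -2
C: max(-15, -4, -2) = -2

-2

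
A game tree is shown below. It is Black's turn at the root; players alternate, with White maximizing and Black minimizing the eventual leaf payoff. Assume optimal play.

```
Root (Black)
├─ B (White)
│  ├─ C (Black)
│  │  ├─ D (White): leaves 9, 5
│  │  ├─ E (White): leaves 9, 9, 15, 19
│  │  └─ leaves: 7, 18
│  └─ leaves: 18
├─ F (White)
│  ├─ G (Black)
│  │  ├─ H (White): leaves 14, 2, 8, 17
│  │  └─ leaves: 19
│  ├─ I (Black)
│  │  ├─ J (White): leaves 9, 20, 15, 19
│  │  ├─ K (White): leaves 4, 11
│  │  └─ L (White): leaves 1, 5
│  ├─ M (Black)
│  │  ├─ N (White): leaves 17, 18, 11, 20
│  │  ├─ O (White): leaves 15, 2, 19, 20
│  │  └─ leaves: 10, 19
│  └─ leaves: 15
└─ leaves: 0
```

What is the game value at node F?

17

H: max(14, 2, 8, 17) = 17
G: min(17, 19) = 17
J: max(9, 20, 15, 19) = 20
K: max(4, 11) = 11
L: max(1, 5) = 5
I: min(20, 11, 5) = 5
N: max(17, 18, 11, 20) = 20
O: max(15, 2, 19, 20) = 20
M: min(20, 20, 10, 19) = 10
F: max(17, 5, 10, 15) = 17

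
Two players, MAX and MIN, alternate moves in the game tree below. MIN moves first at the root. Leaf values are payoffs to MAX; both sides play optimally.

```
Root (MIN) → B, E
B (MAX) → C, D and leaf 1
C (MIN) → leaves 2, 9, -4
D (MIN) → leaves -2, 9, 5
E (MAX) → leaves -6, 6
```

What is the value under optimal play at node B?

1

C: min(2, 9, -4) = -4
D: min(-2, 9, 5) = -2
B: max(-4, -2, 1) = 1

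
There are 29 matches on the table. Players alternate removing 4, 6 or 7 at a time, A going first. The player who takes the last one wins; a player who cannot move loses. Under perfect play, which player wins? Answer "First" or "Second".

First

Positions where the player to move wins (W) vs loses (L):
i:   0  1  2  3  4  5  6  7  8  9 10 11 12 13 14 15 16 17 18 19 20 21 22 23 24 25 26 27 28 29
     L  L  L  L  W  W  W  W  W  W  W  L  L  L  L  W  W  W  W  W  W  W  L  L  L  L  W  W  W  W
Position 29 is W, so the first player wins.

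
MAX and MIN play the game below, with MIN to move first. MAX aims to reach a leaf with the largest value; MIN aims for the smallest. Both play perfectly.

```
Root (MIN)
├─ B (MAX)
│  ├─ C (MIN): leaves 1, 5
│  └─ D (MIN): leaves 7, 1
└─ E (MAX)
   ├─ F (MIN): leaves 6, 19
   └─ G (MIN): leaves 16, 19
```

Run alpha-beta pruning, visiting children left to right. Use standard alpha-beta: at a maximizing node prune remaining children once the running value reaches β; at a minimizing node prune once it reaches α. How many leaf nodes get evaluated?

C [α=-∞,β=+∞]: v=1
D [α=1,β=+∞]: v=1
B [α=-∞,β=+∞]: v=1
F [α=-∞,β=1]: v=6
E [α=-∞,β=1]: v=6 after child 1 ≥ β → β-cutoff, skip 1
Root [α=-∞,β=+∞]: v=1
Leaves evaluated: 6 of 8.

6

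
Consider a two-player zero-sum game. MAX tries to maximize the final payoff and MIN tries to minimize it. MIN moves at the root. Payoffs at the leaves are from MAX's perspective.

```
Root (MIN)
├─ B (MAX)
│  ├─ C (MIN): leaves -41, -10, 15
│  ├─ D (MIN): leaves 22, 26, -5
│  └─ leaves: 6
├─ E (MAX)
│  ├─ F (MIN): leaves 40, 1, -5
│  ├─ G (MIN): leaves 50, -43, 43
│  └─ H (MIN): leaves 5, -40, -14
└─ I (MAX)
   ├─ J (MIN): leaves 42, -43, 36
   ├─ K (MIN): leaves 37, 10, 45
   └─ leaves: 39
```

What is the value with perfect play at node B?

C: min(-41, -10, 15) = -41
D: min(22, 26, -5) = -5
B: max(-41, -5, 6) = 6

6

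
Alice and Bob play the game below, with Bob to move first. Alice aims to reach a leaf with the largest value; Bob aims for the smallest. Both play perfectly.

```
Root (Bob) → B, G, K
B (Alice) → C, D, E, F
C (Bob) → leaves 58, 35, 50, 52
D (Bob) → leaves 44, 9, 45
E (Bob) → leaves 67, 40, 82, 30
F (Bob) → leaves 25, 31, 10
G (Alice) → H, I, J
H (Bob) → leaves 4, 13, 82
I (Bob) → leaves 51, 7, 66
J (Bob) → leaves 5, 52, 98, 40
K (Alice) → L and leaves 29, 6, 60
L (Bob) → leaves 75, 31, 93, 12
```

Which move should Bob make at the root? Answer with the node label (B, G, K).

G

C (Bob): min(58, 35, 50, 52) = 35
D (Bob): min(44, 9, 45) = 9
E (Bob): min(67, 40, 82, 30) = 30
F (Bob): min(25, 31, 10) = 10
B (Alice): max(35, 9, 30, 10) = 35
H (Bob): min(4, 13, 82) = 4
I (Bob): min(51, 7, 66) = 7
J (Bob): min(5, 52, 98, 40) = 5
G (Alice): max(4, 7, 5) = 7
L (Bob): min(75, 31, 93, 12) = 12
K (Alice): max(12, 29, 6, 60) = 60
Root (Bob): min(35, 7, 60) = 7
Bob picks the child with the lowest value: G (value 7).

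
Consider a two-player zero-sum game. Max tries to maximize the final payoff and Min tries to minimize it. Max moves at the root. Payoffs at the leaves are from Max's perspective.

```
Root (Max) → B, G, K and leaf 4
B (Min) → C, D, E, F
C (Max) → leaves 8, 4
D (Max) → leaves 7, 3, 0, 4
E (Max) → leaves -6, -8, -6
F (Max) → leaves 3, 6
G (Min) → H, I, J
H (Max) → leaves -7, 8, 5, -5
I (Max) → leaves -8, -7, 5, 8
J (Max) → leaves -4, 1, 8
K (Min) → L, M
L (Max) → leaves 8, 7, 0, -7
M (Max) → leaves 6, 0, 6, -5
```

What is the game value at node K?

L: max(8, 7, 0, -7) = 8
M: max(6, 0, 6, -5) = 6
K: min(8, 6) = 6

6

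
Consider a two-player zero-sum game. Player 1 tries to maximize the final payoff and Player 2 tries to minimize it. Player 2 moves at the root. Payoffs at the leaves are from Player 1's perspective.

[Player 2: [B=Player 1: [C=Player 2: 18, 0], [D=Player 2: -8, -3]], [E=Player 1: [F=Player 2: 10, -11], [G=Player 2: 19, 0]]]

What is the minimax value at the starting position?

0

C (Player 2): min(18, 0) = 0
D (Player 2): min(-8, -3) = -8
B (Player 1): max(0, -8) = 0
F (Player 2): min(10, -11) = -11
G (Player 2): min(19, 0) = 0
E (Player 1): max(-11, 0) = 0
Root (Player 2): min(0, 0) = 0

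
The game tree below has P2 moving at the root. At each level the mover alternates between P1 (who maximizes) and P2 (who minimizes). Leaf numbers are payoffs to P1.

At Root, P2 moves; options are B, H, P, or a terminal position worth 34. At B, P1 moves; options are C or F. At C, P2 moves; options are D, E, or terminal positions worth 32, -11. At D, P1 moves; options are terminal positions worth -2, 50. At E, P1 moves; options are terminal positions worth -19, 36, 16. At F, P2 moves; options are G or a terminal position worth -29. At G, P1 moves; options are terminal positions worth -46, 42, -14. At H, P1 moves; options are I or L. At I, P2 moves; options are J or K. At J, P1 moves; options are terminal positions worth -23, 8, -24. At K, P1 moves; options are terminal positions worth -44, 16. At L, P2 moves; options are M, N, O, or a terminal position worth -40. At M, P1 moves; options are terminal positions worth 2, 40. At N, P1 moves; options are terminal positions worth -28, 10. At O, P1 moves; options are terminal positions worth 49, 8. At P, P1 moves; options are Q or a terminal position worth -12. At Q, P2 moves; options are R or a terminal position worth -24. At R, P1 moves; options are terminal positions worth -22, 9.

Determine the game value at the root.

-12

D (P1): max(-2, 50) = 50
E (P1): max(-19, 36, 16) = 36
C (P2): min(50, 36, 32, -11) = -11
G (P1): max(-46, 42, -14) = 42
F (P2): min(42, -29) = -29
B (P1): max(-11, -29) = -11
J (P1): max(-23, 8, -24) = 8
K (P1): max(-44, 16) = 16
I (P2): min(8, 16) = 8
M (P1): max(2, 40) = 40
N (P1): max(-28, 10) = 10
O (P1): max(49, 8) = 49
L (P2): min(40, 10, 49, -40) = -40
H (P1): max(8, -40) = 8
R (P1): max(-22, 9) = 9
Q (P2): min(9, -24) = -24
P (P1): max(-24, -12) = -12
Root (P2): min(-11, 8, -12, 34) = -12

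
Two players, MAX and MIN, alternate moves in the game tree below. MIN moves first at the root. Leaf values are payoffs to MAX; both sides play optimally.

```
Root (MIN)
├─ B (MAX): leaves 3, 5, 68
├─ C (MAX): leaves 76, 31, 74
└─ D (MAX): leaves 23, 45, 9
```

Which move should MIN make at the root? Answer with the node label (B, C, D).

B (MAX): max(3, 5, 68) = 68
C (MAX): max(76, 31, 74) = 76
D (MAX): max(23, 45, 9) = 45
Root (MIN): min(68, 76, 45) = 45
MIN picks the child with the lowest value: D (value 45).

D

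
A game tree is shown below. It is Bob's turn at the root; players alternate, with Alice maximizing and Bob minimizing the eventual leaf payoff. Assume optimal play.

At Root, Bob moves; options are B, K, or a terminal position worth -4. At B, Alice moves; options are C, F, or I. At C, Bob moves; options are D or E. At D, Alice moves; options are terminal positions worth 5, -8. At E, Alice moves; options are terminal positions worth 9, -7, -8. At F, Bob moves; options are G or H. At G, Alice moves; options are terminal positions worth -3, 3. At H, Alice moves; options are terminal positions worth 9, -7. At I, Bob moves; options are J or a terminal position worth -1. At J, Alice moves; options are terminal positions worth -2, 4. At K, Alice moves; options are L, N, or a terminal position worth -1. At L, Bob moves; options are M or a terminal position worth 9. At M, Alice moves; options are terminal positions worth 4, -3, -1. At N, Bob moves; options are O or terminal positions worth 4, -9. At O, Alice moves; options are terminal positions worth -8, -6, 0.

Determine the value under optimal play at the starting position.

D (Alice): max(5, -8) = 5
E (Alice): max(9, -7, -8) = 9
C (Bob): min(5, 9) = 5
G (Alice): max(-3, 3) = 3
H (Alice): max(9, -7) = 9
F (Bob): min(3, 9) = 3
J (Alice): max(-2, 4) = 4
I (Bob): min(4, -1) = -1
B (Alice): max(5, 3, -1) = 5
M (Alice): max(4, -3, -1) = 4
L (Bob): min(4, 9) = 4
O (Alice): max(-8, -6, 0) = 0
N (Bob): min(0, 4, -9) = -9
K (Alice): max(4, -9, -1) = 4
Root (Bob): min(5, 4, -4) = -4

-4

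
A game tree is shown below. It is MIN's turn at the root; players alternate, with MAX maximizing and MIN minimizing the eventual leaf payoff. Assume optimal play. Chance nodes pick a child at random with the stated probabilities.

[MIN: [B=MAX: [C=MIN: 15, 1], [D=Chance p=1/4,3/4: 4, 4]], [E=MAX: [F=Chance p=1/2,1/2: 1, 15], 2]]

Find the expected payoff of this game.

4

C (MIN): min(15, 1) = 1
D (Chance): 1/4·4 + 3/4·4 = 4
B (MAX): max(1, 4) = 4
F (Chance): 1/2·1 + 1/2·15 = 8
E (MAX): max(8, 2) = 8
Root (MIN): min(4, 8) = 4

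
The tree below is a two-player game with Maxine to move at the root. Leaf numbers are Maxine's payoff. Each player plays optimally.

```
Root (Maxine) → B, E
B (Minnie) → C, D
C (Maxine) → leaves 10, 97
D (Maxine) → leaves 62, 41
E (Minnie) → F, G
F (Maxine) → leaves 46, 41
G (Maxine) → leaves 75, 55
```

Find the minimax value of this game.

62

C (Maxine): max(10, 97) = 97
D (Maxine): max(62, 41) = 62
B (Minnie): min(97, 62) = 62
F (Maxine): max(46, 41) = 46
G (Maxine): max(75, 55) = 75
E (Minnie): min(46, 75) = 46
Root (Maxine): max(62, 46) = 62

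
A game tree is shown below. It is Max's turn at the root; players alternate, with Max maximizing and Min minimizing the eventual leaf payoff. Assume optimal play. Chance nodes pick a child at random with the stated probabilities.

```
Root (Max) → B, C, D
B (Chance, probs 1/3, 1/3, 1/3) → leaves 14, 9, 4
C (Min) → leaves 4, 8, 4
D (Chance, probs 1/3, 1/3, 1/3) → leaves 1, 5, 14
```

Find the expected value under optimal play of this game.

B (Chance): 1/3·14 + 1/3·9 + 1/3·4 = 9
C (Min): min(4, 8, 4) = 4
D (Chance): 1/3·1 + 1/3·5 + 1/3·14 = 6.67
Root (Max): max(9, 4, 6.67) = 9

9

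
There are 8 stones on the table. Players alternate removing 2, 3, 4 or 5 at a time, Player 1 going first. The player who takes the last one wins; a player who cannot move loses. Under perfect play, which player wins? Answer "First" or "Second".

Second

Compute winning (W) and losing (L) positions by backward induction:
i:   0  1  2  3  4  5  6  7  8
     L  L  W  W  W  W  W  L  L
Position 8 is L, so the second player wins.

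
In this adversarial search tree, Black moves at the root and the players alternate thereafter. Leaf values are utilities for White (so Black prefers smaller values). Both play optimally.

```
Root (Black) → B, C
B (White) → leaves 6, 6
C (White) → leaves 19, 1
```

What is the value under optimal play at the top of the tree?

6

B (White): max(6, 6) = 6
C (White): max(19, 1) = 19
Root (Black): min(6, 19) = 6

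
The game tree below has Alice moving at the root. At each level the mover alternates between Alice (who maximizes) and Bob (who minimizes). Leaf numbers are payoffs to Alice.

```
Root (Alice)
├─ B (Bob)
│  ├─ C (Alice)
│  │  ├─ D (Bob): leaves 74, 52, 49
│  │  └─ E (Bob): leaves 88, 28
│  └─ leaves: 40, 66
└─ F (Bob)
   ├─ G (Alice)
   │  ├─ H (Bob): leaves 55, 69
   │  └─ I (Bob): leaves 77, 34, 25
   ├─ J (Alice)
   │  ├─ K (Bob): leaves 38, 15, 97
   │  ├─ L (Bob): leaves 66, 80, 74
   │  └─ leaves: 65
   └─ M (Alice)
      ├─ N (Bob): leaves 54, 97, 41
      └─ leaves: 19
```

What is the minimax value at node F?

H: min(55, 69) = 55
I: min(77, 34, 25) = 25
G: max(55, 25) = 55
K: min(38, 15, 97) = 15
L: min(66, 80, 74) = 66
J: max(15, 66, 65) = 66
N: min(54, 97, 41) = 41
M: max(41, 19) = 41
F: min(55, 66, 41) = 41

41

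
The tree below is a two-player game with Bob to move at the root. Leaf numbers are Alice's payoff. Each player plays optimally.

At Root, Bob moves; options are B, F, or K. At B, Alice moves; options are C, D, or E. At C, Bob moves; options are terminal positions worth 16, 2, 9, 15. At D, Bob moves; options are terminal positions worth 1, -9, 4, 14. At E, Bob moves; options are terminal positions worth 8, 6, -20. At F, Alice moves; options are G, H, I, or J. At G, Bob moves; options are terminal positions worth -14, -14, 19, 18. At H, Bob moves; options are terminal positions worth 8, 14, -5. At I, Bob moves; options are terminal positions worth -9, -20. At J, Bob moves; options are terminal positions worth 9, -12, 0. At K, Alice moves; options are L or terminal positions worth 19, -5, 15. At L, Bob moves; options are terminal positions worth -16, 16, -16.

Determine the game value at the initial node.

C (Bob): min(16, 2, 9, 15) = 2
D (Bob): min(1, -9, 4, 14) = -9
E (Bob): min(8, 6, -20) = -20
B (Alice): max(2, -9, -20) = 2
G (Bob): min(-14, -14, 19, 18) = -14
H (Bob): min(8, 14, -5) = -5
I (Bob): min(-9, -20) = -20
J (Bob): min(9, -12, 0) = -12
F (Alice): max(-14, -5, -20, -12) = -5
L (Bob): min(-16, 16, -16) = -16
K (Alice): max(-16, 19, -5, 15) = 19
Root (Bob): min(2, -5, 19) = -5

-5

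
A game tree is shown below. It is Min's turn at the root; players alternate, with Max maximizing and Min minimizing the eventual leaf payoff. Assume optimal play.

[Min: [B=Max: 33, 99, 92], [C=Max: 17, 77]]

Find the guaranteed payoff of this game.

B (Max): max(33, 99, 92) = 99
C (Max): max(17, 77) = 77
Root (Min): min(99, 77) = 77

77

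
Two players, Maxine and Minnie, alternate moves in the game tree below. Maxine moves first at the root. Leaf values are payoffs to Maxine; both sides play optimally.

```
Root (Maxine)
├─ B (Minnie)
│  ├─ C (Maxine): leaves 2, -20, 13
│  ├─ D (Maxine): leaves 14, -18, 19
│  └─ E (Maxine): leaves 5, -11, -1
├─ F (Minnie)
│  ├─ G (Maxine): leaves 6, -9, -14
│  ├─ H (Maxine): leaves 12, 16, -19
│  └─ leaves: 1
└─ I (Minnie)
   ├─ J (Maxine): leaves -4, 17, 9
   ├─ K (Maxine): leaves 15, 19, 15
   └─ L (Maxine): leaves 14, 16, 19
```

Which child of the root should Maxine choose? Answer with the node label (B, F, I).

C (Maxine): max(2, -20, 13) = 13
D (Maxine): max(14, -18, 19) = 19
E (Maxine): max(5, -11, -1) = 5
B (Minnie): min(13, 19, 5) = 5
G (Maxine): max(6, -9, -14) = 6
H (Maxine): max(12, 16, -19) = 16
F (Minnie): min(6, 16, 1) = 1
J (Maxine): max(-4, 17, 9) = 17
K (Maxine): max(15, 19, 15) = 19
L (Maxine): max(14, 16, 19) = 19
I (Minnie): min(17, 19, 19) = 17
Root (Maxine): max(5, 1, 17) = 17
Maxine picks the child with the highest value: I (value 17).

I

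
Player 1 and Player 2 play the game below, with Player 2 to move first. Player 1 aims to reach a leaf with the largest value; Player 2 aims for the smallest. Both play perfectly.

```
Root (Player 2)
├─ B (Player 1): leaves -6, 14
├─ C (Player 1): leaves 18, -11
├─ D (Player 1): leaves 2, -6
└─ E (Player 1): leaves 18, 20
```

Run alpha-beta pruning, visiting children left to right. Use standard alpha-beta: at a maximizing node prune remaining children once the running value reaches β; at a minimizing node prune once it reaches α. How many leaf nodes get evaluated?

B [α=-∞,β=+∞]: v=14
C [α=-∞,β=14]: v=18 after child 1 ≥ β → β-cutoff, skip 1
D [α=-∞,β=14]: v=2
E [α=-∞,β=2]: v=18 after child 1 ≥ β → β-cutoff, skip 1
Root [α=-∞,β=+∞]: v=2
Leaves evaluated: 6 of 8.

6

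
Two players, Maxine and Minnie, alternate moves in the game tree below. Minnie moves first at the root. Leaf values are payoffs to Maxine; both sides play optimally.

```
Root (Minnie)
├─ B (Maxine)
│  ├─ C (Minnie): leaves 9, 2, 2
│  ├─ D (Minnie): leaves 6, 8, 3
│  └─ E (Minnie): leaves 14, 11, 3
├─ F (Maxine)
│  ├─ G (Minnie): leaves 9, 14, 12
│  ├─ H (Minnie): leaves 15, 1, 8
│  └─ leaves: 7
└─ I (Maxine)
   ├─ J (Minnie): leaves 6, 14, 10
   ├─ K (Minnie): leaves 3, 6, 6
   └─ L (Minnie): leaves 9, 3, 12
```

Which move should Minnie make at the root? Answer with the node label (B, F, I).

C (Minnie): min(9, 2, 2) = 2
D (Minnie): min(6, 8, 3) = 3
E (Minnie): min(14, 11, 3) = 3
B (Maxine): max(2, 3, 3) = 3
G (Minnie): min(9, 14, 12) = 9
H (Minnie): min(15, 1, 8) = 1
F (Maxine): max(9, 1, 7) = 9
J (Minnie): min(6, 14, 10) = 6
K (Minnie): min(3, 6, 6) = 3
L (Minnie): min(9, 3, 12) = 3
I (Maxine): max(6, 3, 3) = 6
Root (Minnie): min(3, 9, 6) = 3
Minnie picks the child with the lowest value: B (value 3).

B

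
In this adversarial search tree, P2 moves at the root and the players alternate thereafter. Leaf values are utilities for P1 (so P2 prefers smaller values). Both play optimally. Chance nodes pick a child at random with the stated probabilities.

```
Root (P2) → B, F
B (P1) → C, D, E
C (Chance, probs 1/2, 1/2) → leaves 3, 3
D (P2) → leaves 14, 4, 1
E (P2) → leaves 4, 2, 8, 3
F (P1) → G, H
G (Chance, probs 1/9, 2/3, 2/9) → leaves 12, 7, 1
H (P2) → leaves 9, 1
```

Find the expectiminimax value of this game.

3

C (Chance): 1/2·3 + 1/2·3 = 3
D (P2): min(14, 4, 1) = 1
E (P2): min(4, 2, 8, 3) = 2
B (P1): max(3, 1, 2) = 3
G (Chance): 1/9·12 + 2/3·7 + 2/9·1 = 6.22
H (P2): min(9, 1) = 1
F (P1): max(6.22, 1) = 6.22
Root (P2): min(3, 6.22) = 3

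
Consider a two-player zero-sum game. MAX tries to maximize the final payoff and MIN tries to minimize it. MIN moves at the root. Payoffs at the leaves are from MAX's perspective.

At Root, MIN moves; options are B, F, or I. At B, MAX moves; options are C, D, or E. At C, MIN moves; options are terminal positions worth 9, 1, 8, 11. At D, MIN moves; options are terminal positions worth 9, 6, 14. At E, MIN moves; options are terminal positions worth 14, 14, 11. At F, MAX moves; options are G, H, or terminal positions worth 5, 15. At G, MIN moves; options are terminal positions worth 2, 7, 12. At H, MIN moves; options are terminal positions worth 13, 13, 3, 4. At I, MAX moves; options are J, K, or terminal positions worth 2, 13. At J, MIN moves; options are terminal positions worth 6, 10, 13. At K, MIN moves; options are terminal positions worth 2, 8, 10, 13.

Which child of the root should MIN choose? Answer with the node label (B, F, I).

C (MIN): min(9, 1, 8, 11) = 1
D (MIN): min(9, 6, 14) = 6
E (MIN): min(14, 14, 11) = 11
B (MAX): max(1, 6, 11) = 11
G (MIN): min(2, 7, 12) = 2
H (MIN): min(13, 13, 3, 4) = 3
F (MAX): max(2, 3, 5, 15) = 15
J (MIN): min(6, 10, 13) = 6
K (MIN): min(2, 8, 10, 13) = 2
I (MAX): max(6, 2, 2, 13) = 13
Root (MIN): min(11, 15, 13) = 11
MIN picks the child with the lowest value: B (value 11).

B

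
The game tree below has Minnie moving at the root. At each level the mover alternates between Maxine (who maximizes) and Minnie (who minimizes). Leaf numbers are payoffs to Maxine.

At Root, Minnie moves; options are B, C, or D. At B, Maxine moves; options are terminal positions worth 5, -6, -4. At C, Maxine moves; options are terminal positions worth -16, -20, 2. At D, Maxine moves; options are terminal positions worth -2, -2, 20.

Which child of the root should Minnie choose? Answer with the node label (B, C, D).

C

B (Maxine): max(5, -6, -4) = 5
C (Maxine): max(-16, -20, 2) = 2
D (Maxine): max(-2, -2, 20) = 20
Root (Minnie): min(5, 2, 20) = 2
Minnie picks the child with the lowest value: C (value 2).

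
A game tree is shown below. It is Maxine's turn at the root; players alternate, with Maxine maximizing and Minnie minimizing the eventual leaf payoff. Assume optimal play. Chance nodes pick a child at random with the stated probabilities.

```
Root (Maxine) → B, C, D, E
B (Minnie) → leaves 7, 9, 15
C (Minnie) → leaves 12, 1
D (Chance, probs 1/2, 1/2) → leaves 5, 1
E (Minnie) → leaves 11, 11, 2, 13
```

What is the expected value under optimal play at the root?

7

B (Minnie): min(7, 9, 15) = 7
C (Minnie): min(12, 1) = 1
D (Chance): 1/2·5 + 1/2·1 = 3
E (Minnie): min(11, 11, 2, 13) = 2
Root (Maxine): max(7, 1, 3, 2) = 7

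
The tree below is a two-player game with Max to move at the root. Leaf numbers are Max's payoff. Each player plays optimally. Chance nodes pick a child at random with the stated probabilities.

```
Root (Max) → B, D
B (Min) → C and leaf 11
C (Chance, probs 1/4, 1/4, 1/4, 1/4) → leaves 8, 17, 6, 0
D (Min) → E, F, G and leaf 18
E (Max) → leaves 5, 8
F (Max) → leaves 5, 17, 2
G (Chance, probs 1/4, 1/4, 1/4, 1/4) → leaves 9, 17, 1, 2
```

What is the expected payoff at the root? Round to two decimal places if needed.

C (Chance): 1/4·8 + 1/4·17 + 1/4·6 + 1/4·0 = 7.75
B (Min): min(7.75, 11) = 7.75
E (Max): max(5, 8) = 8
F (Max): max(5, 17, 2) = 17
G (Chance): 1/4·9 + 1/4·17 + 1/4·1 + 1/4·2 = 7.25
D (Min): min(8, 17, 7.25, 18) = 7.25
Root (Max): max(7.75, 7.25) = 7.75

7.75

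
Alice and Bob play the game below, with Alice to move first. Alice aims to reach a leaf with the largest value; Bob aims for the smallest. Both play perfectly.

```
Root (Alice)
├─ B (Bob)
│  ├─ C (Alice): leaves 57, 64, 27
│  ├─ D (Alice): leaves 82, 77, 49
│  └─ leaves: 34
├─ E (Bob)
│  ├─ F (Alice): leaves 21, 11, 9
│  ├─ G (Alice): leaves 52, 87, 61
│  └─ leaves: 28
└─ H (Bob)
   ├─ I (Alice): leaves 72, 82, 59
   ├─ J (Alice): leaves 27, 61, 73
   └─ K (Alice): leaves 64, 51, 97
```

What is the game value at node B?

C: max(57, 64, 27) = 64
D: max(82, 77, 49) = 82
B: min(64, 82, 34) = 34

34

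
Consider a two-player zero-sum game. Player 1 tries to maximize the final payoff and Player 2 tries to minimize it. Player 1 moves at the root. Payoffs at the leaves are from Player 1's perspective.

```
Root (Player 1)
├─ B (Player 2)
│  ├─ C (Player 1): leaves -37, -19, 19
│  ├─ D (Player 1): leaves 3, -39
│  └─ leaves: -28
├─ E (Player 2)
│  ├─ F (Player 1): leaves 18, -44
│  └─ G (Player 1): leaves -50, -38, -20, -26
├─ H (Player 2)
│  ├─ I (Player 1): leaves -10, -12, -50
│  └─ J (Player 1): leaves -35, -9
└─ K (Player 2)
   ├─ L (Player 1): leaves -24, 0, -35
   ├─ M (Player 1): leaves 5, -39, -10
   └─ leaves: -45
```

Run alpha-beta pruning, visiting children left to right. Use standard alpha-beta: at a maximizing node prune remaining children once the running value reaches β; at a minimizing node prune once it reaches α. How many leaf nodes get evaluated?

C [α=-∞,β=+∞]: v=19
D [α=-∞,β=19]: v=3
B [α=-∞,β=+∞]: v=-28
F [α=-28,β=+∞]: v=18
G [α=-28,β=18]: v=-20
E [α=-28,β=+∞]: v=-20
I [α=-20,β=+∞]: v=-10
J [α=-20,β=-10]: v=-9
H [α=-20,β=+∞]: v=-10
L [α=-10,β=+∞]: v=0
M [α=-10,β=0]: v=5 after child 1 ≥ β → β-cutoff, skip 2
K [α=-10,β=+∞]: v=-45
Root [α=-∞,β=+∞]: v=-10
Leaves evaluated: 22 of 24.

22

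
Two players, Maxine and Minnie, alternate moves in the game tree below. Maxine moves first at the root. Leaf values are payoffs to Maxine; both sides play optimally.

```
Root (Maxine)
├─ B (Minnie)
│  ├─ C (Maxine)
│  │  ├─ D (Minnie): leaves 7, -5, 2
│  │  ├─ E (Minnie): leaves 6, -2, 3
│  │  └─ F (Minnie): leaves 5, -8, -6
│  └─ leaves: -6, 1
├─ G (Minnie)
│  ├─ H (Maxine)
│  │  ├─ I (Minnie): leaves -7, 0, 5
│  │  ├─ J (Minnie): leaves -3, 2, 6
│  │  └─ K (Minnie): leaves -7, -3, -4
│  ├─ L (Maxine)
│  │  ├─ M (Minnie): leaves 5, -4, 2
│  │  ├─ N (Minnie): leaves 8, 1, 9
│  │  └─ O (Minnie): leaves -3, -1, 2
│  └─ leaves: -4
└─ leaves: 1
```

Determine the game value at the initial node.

1

D (Minnie): min(7, -5, 2) = -5
E (Minnie): min(6, -2, 3) = -2
F (Minnie): min(5, -8, -6) = -8
C (Maxine): max(-5, -2, -8) = -2
B (Minnie): min(-2, -6, 1) = -6
I (Minnie): min(-7, 0, 5) = -7
J (Minnie): min(-3, 2, 6) = -3
K (Minnie): min(-7, -3, -4) = -7
H (Maxine): max(-7, -3, -7) = -3
M (Minnie): min(5, -4, 2) = -4
N (Minnie): min(8, 1, 9) = 1
O (Minnie): min(-3, -1, 2) = -3
L (Maxine): max(-4, 1, -3) = 1
G (Minnie): min(-3, 1, -4) = -4
Root (Maxine): max(-6, -4, 1) = 1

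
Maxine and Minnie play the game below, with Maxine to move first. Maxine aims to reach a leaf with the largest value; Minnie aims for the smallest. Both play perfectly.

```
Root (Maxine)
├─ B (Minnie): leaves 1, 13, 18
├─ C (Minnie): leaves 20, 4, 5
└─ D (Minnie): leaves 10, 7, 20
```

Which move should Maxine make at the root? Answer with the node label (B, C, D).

B (Minnie): min(1, 13, 18) = 1
C (Minnie): min(20, 4, 5) = 4
D (Minnie): min(10, 7, 20) = 7
Root (Maxine): max(1, 4, 7) = 7
Maxine picks the child with the highest value: D (value 7).

D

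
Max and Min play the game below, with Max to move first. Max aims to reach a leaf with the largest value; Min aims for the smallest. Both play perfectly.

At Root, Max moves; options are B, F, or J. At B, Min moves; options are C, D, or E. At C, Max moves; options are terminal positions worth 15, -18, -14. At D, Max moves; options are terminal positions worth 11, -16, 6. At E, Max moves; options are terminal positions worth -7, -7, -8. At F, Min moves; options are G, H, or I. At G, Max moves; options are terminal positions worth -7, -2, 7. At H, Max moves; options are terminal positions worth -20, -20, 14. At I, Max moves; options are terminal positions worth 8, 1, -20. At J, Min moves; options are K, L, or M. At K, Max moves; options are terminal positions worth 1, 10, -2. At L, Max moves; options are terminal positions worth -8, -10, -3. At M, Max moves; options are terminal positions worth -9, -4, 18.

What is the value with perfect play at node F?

G: max(-7, -2, 7) = 7
H: max(-20, -20, 14) = 14
I: max(8, 1, -20) = 8
F: min(7, 14, 8) = 7

7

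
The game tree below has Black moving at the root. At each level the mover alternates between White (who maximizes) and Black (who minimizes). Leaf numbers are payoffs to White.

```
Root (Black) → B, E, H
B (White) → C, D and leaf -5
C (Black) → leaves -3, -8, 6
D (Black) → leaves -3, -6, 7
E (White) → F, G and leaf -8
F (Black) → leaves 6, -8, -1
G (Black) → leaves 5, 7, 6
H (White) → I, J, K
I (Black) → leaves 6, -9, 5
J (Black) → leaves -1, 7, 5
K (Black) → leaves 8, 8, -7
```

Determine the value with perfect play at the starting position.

-5

C (Black): min(-3, -8, 6) = -8
D (Black): min(-3, -6, 7) = -6
B (White): max(-8, -6, -5) = -5
F (Black): min(6, -8, -1) = -8
G (Black): min(5, 7, 6) = 5
E (White): max(-8, 5, -8) = 5
I (Black): min(6, -9, 5) = -9
J (Black): min(-1, 7, 5) = -1
K (Black): min(8, 8, -7) = -7
H (White): max(-9, -1, -7) = -1
Root (Black): min(-5, 5, -1) = -5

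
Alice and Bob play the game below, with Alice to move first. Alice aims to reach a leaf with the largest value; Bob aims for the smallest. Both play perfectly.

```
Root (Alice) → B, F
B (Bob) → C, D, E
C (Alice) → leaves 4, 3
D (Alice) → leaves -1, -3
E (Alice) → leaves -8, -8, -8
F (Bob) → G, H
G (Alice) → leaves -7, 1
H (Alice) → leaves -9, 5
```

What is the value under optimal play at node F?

G: max(-7, 1) = 1
H: max(-9, 5) = 5
F: min(1, 5) = 1

1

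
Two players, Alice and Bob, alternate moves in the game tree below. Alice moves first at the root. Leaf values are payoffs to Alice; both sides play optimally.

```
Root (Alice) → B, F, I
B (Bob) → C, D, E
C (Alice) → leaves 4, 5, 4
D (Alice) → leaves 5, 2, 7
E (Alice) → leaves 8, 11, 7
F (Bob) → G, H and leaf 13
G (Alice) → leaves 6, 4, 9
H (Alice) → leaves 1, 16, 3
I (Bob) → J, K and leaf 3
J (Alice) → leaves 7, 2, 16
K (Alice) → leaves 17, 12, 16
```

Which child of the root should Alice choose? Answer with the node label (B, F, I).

C (Alice): max(4, 5, 4) = 5
D (Alice): max(5, 2, 7) = 7
E (Alice): max(8, 11, 7) = 11
B (Bob): min(5, 7, 11) = 5
G (Alice): max(6, 4, 9) = 9
H (Alice): max(1, 16, 3) = 16
F (Bob): min(9, 16, 13) = 9
J (Alice): max(7, 2, 16) = 16
K (Alice): max(17, 12, 16) = 17
I (Bob): min(16, 17, 3) = 3
Root (Alice): max(5, 9, 3) = 9
Alice picks the child with the highest value: F (value 9).

F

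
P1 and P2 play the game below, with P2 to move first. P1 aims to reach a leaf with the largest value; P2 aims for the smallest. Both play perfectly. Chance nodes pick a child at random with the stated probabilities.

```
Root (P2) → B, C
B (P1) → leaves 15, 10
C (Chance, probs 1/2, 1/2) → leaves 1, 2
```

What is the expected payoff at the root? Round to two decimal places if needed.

B (P1): max(15, 10) = 15
C (Chance): 1/2·1 + 1/2·2 = 1.5
Root (P2): min(15, 1.5) = 1.5

1.5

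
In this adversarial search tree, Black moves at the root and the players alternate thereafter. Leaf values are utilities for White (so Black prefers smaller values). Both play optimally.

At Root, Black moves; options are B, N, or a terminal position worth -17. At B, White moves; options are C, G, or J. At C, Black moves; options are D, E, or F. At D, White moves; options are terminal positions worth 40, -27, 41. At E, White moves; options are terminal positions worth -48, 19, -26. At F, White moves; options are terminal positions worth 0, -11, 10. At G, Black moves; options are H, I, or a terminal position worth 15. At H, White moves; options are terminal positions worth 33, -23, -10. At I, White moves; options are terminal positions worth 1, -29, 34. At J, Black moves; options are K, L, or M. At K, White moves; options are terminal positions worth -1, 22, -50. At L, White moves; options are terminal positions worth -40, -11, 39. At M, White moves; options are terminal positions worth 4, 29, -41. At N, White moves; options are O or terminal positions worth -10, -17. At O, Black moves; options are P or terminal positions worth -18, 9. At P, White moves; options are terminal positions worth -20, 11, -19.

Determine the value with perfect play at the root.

-17

D (White): max(40, -27, 41) = 41
E (White): max(-48, 19, -26) = 19
F (White): max(0, -11, 10) = 10
C (Black): min(41, 19, 10) = 10
H (White): max(33, -23, -10) = 33
I (White): max(1, -29, 34) = 34
G (Black): min(33, 34, 15) = 15
K (White): max(-1, 22, -50) = 22
L (White): max(-40, -11, 39) = 39
M (White): max(4, 29, -41) = 29
J (Black): min(22, 39, 29) = 22
B (White): max(10, 15, 22) = 22
P (White): max(-20, 11, -19) = 11
O (Black): min(11, -18, 9) = -18
N (White): max(-18, -10, -17) = -10
Root (Black): min(22, -10, -17) = -17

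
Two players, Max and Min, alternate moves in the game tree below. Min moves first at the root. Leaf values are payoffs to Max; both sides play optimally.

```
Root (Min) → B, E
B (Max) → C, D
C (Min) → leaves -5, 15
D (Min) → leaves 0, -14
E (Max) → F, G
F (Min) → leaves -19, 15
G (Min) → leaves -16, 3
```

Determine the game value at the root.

C (Min): min(-5, 15) = -5
D (Min): min(0, -14) = -14
B (Max): max(-5, -14) = -5
F (Min): min(-19, 15) = -19
G (Min): min(-16, 3) = -16
E (Max): max(-19, -16) = -16
Root (Min): min(-5, -16) = -16

-16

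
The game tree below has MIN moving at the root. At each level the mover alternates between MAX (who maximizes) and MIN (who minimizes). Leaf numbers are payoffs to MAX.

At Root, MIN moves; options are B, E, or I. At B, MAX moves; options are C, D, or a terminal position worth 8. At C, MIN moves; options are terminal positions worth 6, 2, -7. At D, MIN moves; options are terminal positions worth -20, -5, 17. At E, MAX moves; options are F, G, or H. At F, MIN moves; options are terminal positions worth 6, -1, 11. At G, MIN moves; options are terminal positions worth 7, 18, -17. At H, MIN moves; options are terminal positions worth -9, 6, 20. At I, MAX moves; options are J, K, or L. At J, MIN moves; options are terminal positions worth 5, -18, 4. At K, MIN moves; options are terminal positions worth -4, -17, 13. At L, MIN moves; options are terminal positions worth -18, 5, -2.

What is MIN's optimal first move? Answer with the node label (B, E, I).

I

C (MIN): min(6, 2, -7) = -7
D (MIN): min(-20, -5, 17) = -20
B (MAX): max(-7, -20, 8) = 8
F (MIN): min(6, -1, 11) = -1
G (MIN): min(7, 18, -17) = -17
H (MIN): min(-9, 6, 20) = -9
E (MAX): max(-1, -17, -9) = -1
J (MIN): min(5, -18, 4) = -18
K (MIN): min(-4, -17, 13) = -17
L (MIN): min(-18, 5, -2) = -18
I (MAX): max(-18, -17, -18) = -17
Root (MIN): min(8, -1, -17) = -17
MIN picks the child with the lowest value: I (value -17).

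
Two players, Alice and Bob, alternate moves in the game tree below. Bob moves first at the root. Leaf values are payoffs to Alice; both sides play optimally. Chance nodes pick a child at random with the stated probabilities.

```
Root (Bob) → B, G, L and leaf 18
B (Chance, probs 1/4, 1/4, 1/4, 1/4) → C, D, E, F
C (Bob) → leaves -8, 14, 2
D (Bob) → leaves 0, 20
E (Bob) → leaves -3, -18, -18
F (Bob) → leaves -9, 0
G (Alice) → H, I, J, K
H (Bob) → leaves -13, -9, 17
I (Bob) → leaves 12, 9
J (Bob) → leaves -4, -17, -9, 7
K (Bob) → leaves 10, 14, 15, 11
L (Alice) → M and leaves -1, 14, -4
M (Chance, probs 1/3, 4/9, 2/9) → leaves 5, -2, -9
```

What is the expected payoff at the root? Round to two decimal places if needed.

-8.75

C (Bob): min(-8, 14, 2) = -8
D (Bob): min(0, 20) = 0
E (Bob): min(-3, -18, -18) = -18
F (Bob): min(-9, 0) = -9
B (Chance): 1/4·-8 + 1/4·0 + 1/4·-18 + 1/4·-9 = -8.75
H (Bob): min(-13, -9, 17) = -13
I (Bob): min(12, 9) = 9
J (Bob): min(-4, -17, -9, 7) = -17
K (Bob): min(10, 14, 15, 11) = 10
G (Alice): max(-13, 9, -17, 10) = 10
M (Chance): 1/3·5 + 4/9·-2 + 2/9·-9 = -1.22
L (Alice): max(-1.22, -1, 14, -4) = 14
Root (Bob): min(-8.75, 10, 14, 18) = -8.75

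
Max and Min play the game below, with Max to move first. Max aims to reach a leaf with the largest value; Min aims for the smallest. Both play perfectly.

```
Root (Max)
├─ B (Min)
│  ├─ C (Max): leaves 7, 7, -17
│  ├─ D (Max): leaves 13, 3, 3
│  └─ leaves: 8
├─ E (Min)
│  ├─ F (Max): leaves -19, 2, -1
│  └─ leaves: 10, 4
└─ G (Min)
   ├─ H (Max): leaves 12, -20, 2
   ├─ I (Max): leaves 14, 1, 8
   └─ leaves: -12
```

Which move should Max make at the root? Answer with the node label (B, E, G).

B

C (Max): max(7, 7, -17) = 7
D (Max): max(13, 3, 3) = 13
B (Min): min(7, 13, 8) = 7
F (Max): max(-19, 2, -1) = 2
E (Min): min(2, 10, 4) = 2
H (Max): max(12, -20, 2) = 12
I (Max): max(14, 1, 8) = 14
G (Min): min(12, 14, -12) = -12
Root (Max): max(7, 2, -12) = 7
Max picks the child with the highest value: B (value 7).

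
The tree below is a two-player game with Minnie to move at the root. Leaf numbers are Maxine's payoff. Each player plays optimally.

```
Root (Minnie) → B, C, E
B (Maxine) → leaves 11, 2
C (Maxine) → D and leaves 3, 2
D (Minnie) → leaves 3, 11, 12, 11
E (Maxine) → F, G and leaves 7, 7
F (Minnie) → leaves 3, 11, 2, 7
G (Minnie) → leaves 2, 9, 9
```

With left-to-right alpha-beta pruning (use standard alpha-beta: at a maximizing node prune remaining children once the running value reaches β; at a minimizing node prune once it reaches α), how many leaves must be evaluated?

14

B [α=-∞,β=+∞]: v=11
D [α=-∞,β=11]: v=3
C [α=-∞,β=11]: v=3
F [α=-∞,β=3]: v=2
G [α=2,β=3]: v=2 after child 1 ≤ α → α-cutoff, skip 2
E [α=-∞,β=3]: v=7 after child 3 ≥ β → β-cutoff, skip 1
Root [α=-∞,β=+∞]: v=3
Leaves evaluated: 14 of 17.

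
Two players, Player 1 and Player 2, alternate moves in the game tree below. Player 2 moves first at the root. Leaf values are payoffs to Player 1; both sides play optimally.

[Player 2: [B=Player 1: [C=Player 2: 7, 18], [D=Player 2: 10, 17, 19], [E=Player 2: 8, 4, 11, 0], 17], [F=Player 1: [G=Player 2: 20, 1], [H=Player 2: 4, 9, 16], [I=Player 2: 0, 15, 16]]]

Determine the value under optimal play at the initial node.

4

C (Player 2): min(7, 18) = 7
D (Player 2): min(10, 17, 19) = 10
E (Player 2): min(8, 4, 11, 0) = 0
B (Player 1): max(7, 10, 0, 17) = 17
G (Player 2): min(20, 1) = 1
H (Player 2): min(4, 9, 16) = 4
I (Player 2): min(0, 15, 16) = 0
F (Player 1): max(1, 4, 0) = 4
Root (Player 2): min(17, 4) = 4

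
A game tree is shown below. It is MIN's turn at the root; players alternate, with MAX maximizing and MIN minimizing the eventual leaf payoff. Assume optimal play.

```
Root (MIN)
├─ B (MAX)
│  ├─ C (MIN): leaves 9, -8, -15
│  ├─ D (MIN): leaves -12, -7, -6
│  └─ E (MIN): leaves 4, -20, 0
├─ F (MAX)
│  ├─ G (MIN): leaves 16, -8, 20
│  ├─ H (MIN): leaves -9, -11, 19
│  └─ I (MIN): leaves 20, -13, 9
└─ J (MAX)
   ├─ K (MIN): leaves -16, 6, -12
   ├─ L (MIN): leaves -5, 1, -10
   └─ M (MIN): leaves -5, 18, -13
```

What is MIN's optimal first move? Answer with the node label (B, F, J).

C (MIN): min(9, -8, -15) = -15
D (MIN): min(-12, -7, -6) = -12
E (MIN): min(4, -20, 0) = -20
B (MAX): max(-15, -12, -20) = -12
G (MIN): min(16, -8, 20) = -8
H (MIN): min(-9, -11, 19) = -11
I (MIN): min(20, -13, 9) = -13
F (MAX): max(-8, -11, -13) = -8
K (MIN): min(-16, 6, -12) = -16
L (MIN): min(-5, 1, -10) = -10
M (MIN): min(-5, 18, -13) = -13
J (MAX): max(-16, -10, -13) = -10
Root (MIN): min(-12, -8, -10) = -12
MIN picks the child with the lowest value: B (value -12).

B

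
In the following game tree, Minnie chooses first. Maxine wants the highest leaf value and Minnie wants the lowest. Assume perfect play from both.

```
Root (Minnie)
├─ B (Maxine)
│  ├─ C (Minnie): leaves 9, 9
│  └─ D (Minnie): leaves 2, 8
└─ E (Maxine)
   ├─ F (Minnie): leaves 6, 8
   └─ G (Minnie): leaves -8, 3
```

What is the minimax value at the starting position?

C (Minnie): min(9, 9) = 9
D (Minnie): min(2, 8) = 2
B (Maxine): max(9, 2) = 9
F (Minnie): min(6, 8) = 6
G (Minnie): min(-8, 3) = -8
E (Maxine): max(6, -8) = 6
Root (Minnie): min(9, 6) = 6

6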